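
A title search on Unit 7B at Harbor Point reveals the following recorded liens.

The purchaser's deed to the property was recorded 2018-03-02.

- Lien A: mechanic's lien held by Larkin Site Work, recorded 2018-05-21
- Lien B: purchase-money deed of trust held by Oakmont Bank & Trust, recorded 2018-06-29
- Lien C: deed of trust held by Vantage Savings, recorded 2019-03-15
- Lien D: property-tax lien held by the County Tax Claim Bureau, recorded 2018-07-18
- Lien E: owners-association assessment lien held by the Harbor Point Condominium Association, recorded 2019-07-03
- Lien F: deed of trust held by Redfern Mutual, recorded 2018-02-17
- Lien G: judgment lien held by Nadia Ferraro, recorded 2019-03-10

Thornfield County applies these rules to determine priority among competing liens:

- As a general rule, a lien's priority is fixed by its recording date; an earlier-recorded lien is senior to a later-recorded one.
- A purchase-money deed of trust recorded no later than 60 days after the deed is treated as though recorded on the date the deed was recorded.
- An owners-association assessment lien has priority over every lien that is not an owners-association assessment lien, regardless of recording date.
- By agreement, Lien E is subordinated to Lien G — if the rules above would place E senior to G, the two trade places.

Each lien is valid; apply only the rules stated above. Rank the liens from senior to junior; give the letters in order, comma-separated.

G, F, A, B, D, E, C

Effective dates: B was recorded 119 days after the deed — beyond 60 days — so no relation-back applies.
E, as an owners-association assessment lien, has superpriority and ranks first.
Remaining liens by effective date: F (2018-02-17), A (2018-05-21), B (2018-06-29), D (2018-07-18), G (2019-03-10), C (2019-03-15).
Because E would otherwise rank above G, the subordination swaps them.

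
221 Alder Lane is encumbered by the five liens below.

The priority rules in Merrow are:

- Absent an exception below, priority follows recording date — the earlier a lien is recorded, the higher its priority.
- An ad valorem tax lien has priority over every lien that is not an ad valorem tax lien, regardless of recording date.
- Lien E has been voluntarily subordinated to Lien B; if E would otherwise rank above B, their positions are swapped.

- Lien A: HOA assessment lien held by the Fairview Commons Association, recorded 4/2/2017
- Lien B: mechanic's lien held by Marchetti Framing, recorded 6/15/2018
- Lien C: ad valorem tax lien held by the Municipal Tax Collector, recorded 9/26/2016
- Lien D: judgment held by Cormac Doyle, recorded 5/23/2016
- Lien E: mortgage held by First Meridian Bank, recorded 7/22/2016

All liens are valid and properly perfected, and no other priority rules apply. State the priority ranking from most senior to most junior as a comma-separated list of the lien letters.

C, D, B, A, E

C is an ad valorem tax lien and takes priority over every other lien.
Remaining liens by effective date: D (5/23/2016), E (7/22/2016), A (4/2/2017), B (6/15/2018).
E would otherwise be senior to B, so under the subordination agreement E and B exchange positions.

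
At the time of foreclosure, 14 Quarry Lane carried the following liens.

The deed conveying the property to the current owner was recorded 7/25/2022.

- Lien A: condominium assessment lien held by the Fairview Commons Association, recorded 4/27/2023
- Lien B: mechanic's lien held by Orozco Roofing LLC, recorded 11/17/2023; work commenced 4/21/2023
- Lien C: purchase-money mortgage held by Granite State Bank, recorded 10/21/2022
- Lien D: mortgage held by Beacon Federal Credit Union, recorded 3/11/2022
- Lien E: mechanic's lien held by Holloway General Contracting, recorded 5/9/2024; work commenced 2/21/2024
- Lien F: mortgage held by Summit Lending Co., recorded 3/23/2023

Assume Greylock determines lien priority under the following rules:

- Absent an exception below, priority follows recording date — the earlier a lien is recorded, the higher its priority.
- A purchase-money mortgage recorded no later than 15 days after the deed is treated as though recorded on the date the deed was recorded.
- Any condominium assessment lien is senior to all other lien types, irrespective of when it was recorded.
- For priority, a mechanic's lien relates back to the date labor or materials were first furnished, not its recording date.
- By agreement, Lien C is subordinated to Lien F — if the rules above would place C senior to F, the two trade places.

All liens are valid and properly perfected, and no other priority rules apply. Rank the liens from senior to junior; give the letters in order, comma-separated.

First, effective dates: B is treated as recorded 4/21/2023, the work-commencement date; C was recorded 88 days after the deed, outside the 15-day window, so it keeps its recording date; E is treated as recorded 2/21/2024, the work-commencement date.
A, as a condominium assessment lien, has superpriority and ranks first.
Ordering the rest by effective date: D (3/11/2022), C (10/21/2022), F (3/23/2023), B (4/21/2023), E (2/21/2024).
C is senior to F before the subordination, so the two trade places.

A, D, F, C, B, E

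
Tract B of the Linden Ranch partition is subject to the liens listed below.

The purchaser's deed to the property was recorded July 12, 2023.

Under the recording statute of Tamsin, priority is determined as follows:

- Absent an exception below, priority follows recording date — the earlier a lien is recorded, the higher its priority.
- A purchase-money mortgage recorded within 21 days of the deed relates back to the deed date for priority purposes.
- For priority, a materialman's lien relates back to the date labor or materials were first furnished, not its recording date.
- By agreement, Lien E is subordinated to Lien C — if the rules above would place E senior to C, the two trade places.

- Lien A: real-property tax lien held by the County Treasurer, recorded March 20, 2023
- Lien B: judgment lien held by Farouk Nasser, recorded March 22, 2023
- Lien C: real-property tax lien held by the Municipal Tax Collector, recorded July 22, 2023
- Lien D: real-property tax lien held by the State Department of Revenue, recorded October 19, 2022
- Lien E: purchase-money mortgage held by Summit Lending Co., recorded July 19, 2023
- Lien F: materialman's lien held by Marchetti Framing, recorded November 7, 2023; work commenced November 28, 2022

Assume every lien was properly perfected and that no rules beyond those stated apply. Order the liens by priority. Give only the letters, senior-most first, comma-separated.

D, F, A, B, C, E

Effective dates after the stated exceptions: E was recorded within the 21-day window, so its effective date is the deed date July 12, 2023; F is treated as recorded November 28, 2022, the work-commencement date.
Sorted by effective date: D (October 19, 2022), F (November 28, 2022), A (March 20, 2023), B (March 22, 2023), E (July 12, 2023), C (July 22, 2023).
E would otherwise be senior to C, so under the subordination agreement E and C exchange positions.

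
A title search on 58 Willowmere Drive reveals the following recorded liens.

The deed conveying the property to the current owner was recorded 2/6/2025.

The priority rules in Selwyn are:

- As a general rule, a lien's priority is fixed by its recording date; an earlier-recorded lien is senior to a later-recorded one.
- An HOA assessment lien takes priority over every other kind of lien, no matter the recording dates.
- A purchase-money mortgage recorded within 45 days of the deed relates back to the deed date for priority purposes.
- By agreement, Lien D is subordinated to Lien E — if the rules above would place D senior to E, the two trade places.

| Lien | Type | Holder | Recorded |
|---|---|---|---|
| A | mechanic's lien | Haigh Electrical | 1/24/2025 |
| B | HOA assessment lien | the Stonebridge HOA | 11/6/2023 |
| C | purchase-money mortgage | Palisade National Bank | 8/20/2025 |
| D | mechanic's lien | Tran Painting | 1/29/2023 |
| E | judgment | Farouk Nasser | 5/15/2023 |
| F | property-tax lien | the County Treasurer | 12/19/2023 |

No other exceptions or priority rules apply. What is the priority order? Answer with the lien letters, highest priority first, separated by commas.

B, E, D, F, A, C

Effective dates: C missed the 45-day window (195 days after the deed), so its recording date stands.
B, as an HOA assessment lien, has superpriority and ranks first.
Remaining liens by effective date: D (1/29/2023), E (5/15/2023), F (12/19/2023), A (1/24/2025), C (8/20/2025).
Because D would otherwise rank above E, the subordination swaps them.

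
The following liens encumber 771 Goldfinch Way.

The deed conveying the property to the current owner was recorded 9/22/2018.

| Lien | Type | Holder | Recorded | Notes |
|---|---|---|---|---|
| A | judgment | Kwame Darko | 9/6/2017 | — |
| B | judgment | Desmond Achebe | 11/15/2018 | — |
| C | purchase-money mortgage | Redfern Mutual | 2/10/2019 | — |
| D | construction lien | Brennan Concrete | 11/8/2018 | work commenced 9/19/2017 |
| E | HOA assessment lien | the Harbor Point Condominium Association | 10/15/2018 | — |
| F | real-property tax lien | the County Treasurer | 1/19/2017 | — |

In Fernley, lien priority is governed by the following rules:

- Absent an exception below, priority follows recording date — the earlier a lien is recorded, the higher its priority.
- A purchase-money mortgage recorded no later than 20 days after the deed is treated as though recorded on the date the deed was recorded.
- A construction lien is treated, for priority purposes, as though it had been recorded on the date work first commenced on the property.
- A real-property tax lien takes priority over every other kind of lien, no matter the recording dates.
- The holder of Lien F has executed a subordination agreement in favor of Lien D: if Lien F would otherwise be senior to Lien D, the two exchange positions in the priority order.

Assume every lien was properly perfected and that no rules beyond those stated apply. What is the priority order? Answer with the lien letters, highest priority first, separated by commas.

D, A, F, E, B, C

Effective dates after the stated exceptions: C was recorded 141 days after the deed, outside the 20-day window, so it keeps its recording date; D relates back to 9/19/2017 (work commenced).
F is a real-property tax lien, so it outranks all other liens regardless of date.
Ordering the rest by effective date: A (9/6/2017), D (9/19/2017), E (10/15/2018), B (11/15/2018), C (2/10/2019).
The subordination applies — F was senior to D — so F and D swap.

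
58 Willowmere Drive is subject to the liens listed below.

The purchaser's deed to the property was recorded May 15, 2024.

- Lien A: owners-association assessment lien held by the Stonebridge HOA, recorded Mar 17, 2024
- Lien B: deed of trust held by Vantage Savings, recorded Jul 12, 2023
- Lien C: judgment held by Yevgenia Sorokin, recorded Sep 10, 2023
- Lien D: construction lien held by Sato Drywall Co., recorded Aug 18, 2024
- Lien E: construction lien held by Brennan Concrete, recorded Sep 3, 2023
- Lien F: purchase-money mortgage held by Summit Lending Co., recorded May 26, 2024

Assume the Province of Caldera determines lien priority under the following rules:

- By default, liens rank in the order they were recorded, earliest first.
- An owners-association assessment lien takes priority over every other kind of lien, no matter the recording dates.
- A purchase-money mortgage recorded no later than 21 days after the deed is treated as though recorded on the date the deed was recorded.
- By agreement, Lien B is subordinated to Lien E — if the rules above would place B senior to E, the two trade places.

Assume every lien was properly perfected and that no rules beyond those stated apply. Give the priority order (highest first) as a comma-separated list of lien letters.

Effective dates after the stated exceptions: F's effective date is the deed date, May 15, 2024.
A is an owners-association assessment lien and takes priority over every other lien.
Ordering the rest by effective date: B (Jul 12, 2023), E (Sep 3, 2023), C (Sep 10, 2023), F (May 15, 2024), D (Aug 18, 2024).
The subordination applies — B was senior to E — so B and E swap.

A, E, B, C, F, D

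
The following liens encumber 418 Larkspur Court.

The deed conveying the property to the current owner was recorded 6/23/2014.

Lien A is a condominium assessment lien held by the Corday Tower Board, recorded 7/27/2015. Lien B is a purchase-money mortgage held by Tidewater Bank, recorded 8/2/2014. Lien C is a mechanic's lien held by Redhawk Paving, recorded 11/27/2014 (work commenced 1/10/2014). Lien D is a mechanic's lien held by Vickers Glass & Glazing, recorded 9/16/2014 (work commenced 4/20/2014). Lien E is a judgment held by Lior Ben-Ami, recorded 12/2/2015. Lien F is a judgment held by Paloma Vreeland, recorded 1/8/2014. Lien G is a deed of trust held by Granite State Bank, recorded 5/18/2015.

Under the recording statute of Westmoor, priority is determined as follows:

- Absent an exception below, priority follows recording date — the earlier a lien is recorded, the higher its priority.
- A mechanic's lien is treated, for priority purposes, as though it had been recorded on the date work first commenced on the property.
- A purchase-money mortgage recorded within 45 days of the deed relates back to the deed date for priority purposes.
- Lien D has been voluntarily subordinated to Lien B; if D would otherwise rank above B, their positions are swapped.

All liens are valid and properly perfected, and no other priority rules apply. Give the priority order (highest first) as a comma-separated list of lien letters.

Adjusting effective dates: B's effective date is the deed date, 6/23/2014; C is treated as recorded 1/10/2014, the work-commencement date; D's effective date is 4/20/2014, when work began.
Sorted by effective date: F (1/8/2014), C (1/10/2014), D (4/20/2014), B (6/23/2014), G (5/18/2015), A (7/27/2015), E (12/2/2015).
The subordination applies — D was senior to B — so D and B swap.

F, C, B, D, G, A, E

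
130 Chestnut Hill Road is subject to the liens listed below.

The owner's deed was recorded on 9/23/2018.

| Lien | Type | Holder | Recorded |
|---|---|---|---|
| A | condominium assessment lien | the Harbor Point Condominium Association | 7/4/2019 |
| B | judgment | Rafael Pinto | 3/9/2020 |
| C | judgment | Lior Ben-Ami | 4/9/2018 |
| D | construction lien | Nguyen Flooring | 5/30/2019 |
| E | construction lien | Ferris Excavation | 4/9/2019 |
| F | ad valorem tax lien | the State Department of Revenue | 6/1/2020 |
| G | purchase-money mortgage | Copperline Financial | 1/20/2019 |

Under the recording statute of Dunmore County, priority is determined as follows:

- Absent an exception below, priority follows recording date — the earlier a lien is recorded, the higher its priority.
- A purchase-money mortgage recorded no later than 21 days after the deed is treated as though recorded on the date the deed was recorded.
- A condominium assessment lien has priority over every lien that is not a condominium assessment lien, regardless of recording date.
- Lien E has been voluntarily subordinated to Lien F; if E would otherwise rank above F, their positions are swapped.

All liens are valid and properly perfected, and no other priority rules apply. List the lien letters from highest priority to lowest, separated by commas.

Adjusting effective dates: G missed the 21-day window (119 days after the deed), so its recording date stands.
A is a condominium assessment lien and takes priority over every other lien.
Ordering the rest by effective date: C (4/9/2018), G (1/20/2019), E (4/9/2019), D (5/30/2019), B (3/9/2020), F (6/1/2020).
Because E would otherwise rank above F, the subordination swaps them.

A, C, G, F, D, B, E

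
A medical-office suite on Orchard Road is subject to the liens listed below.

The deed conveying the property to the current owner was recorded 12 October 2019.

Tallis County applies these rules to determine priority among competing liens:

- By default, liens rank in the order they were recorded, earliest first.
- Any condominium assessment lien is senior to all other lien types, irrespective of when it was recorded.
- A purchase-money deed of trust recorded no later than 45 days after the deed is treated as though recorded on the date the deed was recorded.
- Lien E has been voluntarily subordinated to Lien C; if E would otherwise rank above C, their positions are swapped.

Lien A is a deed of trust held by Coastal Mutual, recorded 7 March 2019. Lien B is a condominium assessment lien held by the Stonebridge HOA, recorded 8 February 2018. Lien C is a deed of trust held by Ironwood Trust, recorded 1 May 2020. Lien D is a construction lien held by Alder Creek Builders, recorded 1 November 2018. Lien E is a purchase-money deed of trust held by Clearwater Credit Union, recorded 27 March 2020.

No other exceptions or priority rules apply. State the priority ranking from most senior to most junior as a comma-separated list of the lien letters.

B, D, A, C, E

Adjusting effective dates: E missed the 45-day window (167 days after the deed), so its recording date stands.
As a condominium assessment lien, B is senior to every other lien.
Among the remaining liens, by effective date: D (1 November 2018), A (7 March 2019), E (27 March 2020), C (1 May 2020).
E is senior to C before the subordination, so the two trade places.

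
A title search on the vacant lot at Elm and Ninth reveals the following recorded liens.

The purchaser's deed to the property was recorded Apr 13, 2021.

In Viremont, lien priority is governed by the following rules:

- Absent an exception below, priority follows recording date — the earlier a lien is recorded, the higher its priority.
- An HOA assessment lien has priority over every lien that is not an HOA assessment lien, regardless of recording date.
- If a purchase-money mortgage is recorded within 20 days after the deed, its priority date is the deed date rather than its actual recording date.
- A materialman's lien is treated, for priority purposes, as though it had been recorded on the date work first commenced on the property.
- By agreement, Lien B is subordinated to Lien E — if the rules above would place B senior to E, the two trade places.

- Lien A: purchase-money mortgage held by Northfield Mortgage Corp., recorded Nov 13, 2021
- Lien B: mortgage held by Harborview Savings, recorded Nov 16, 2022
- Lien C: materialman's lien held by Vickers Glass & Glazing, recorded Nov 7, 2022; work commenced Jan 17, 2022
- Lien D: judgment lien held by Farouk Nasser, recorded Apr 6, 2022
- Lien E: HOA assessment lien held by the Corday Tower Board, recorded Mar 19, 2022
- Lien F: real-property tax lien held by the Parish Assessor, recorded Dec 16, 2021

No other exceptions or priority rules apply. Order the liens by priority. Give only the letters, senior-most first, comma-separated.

Effective dates: A was recorded 214 days after the deed, outside the 20-day window, so it keeps its recording date; C is treated as recorded Jan 17, 2022, the work-commencement date.
E is an HOA assessment lien, so it outranks all other liens regardless of date.
The other liens, earliest effective date first: A (Nov 13, 2021), F (Dec 16, 2021), C (Jan 17, 2022), D (Apr 6, 2022), B (Nov 16, 2022).
B already ranks below E; the subordination has no effect.

E, A, F, C, D, B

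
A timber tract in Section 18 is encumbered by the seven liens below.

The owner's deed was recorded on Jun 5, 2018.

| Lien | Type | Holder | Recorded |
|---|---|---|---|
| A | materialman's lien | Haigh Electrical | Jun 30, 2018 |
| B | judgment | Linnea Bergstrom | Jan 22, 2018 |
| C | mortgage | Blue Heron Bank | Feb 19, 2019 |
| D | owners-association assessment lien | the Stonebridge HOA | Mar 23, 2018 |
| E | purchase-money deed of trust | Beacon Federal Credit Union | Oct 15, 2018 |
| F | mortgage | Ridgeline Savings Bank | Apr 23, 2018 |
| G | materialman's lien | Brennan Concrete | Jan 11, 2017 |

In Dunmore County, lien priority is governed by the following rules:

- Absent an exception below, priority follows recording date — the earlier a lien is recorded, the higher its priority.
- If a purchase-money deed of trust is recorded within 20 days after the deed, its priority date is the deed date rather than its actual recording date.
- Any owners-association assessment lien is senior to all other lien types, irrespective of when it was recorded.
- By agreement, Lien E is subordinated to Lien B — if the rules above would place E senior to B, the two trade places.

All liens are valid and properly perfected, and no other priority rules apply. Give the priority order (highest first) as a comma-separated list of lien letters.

Adjusting effective dates: E was recorded 132 days after the deed — beyond 20 days — so no relation-back applies.
D is an owners-association assessment lien and takes priority over every other lien.
The other liens, earliest effective date first: G (Jan 11, 2017), B (Jan 22, 2018), F (Apr 23, 2018), A (Jun 30, 2018), E (Oct 15, 2018), C (Feb 19, 2019).
Since E is not senior to B, the subordination leaves the order unchanged.

D, G, B, F, A, E, C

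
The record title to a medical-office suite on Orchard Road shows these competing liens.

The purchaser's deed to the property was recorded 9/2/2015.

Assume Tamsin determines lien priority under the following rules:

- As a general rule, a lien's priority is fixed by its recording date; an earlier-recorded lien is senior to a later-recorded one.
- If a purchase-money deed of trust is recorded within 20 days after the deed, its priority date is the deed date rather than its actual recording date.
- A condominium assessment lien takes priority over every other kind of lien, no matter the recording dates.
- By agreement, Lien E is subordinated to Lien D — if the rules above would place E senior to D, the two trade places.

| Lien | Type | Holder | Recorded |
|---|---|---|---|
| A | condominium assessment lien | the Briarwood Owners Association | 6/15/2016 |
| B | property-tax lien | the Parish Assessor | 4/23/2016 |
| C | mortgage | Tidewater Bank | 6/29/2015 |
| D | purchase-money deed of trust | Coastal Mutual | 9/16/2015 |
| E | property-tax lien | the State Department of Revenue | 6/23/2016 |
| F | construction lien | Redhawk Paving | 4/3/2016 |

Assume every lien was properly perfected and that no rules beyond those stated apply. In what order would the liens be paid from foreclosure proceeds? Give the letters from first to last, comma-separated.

A, C, D, F, B, E

Adjusting effective dates: D's effective date is the deed date, 9/2/2015.
As a condominium assessment lien, A is senior to every other lien.
Among the remaining liens, by effective date: C (6/29/2015), D (9/2/2015), F (4/3/2016), B (4/23/2016), E (6/23/2016).
Since E is not senior to D, the subordination leaves the order unchanged.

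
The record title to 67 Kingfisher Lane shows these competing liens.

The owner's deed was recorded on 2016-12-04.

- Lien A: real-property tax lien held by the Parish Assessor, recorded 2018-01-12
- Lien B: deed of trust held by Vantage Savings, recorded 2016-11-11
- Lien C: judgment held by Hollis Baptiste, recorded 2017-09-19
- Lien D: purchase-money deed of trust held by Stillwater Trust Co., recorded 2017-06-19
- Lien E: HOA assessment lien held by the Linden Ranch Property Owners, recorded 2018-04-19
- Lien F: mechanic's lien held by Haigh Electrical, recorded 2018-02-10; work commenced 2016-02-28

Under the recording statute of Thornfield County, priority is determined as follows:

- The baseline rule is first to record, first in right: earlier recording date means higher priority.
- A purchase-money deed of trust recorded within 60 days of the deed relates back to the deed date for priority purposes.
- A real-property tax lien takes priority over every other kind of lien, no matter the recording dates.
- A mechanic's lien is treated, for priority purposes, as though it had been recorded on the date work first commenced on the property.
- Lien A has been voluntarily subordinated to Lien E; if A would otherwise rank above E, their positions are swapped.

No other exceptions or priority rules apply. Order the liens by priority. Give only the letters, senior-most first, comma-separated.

E, F, B, D, C, A

First, effective dates: D was recorded 197 days after the deed, outside the 60-day window, so it keeps its recording date; F relates back to 2016-02-28 (work commenced).
A, as a real-property tax lien, has superpriority and ranks first.
Ordering the rest by effective date: F (2016-02-28), B (2016-11-11), D (2017-06-19), C (2017-09-19), E (2018-04-19).
Because A would otherwise rank above E, the subordination swaps them.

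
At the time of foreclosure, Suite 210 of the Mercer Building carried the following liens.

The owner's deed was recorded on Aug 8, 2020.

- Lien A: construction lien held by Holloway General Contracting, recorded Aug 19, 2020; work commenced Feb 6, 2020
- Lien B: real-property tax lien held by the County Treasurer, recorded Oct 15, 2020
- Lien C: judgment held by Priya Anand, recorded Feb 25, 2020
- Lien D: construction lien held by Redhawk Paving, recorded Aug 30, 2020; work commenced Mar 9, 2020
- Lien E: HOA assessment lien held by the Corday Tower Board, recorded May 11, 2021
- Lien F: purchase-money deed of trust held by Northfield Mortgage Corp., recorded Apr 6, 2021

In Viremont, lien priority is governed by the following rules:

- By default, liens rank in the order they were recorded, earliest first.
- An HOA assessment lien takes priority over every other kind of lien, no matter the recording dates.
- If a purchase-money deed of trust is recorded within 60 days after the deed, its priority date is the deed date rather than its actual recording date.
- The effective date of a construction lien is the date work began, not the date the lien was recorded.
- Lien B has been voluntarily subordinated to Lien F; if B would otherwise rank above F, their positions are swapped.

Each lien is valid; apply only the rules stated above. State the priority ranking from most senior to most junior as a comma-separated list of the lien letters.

Effective dates after the stated exceptions: A relates back to Feb 6, 2020 (work commenced); D relates back to Mar 9, 2020 (work commenced); F was recorded 241 days after the deed, outside the 60-day window, so it keeps its recording date.
As an HOA assessment lien, E is senior to every other lien.
Remaining liens by effective date: A (Feb 6, 2020), C (Feb 25, 2020), D (Mar 9, 2020), B (Oct 15, 2020), F (Apr 6, 2021).
B would otherwise be senior to F, so under the subordination agreement B and F exchange positions.

E, A, C, D, F, B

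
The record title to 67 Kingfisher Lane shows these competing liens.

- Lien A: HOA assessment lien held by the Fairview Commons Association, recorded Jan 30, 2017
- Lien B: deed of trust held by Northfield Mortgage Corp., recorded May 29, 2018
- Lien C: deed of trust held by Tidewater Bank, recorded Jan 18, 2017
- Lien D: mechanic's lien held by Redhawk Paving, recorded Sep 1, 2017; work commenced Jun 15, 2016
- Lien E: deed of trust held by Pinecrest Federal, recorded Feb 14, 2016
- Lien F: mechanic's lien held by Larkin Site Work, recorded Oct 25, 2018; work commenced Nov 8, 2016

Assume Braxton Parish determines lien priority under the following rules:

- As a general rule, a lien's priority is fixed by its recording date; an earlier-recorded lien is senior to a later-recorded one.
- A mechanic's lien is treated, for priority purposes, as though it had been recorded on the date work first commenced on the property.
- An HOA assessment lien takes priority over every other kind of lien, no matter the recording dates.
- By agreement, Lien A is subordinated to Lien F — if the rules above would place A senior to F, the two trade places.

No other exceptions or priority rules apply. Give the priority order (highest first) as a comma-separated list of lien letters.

F, E, D, A, C, B

Effective dates: D's effective date is Jun 15, 2016, when work began; F's effective date is Nov 8, 2016, when work began.
As an HOA assessment lien, A is senior to every other lien.
Among the remaining liens, by effective date: E (Feb 14, 2016), D (Jun 15, 2016), F (Nov 8, 2016), C (Jan 18, 2017), B (May 29, 2018).
A would otherwise be senior to F, so under the subordination agreement A and F exchange positions.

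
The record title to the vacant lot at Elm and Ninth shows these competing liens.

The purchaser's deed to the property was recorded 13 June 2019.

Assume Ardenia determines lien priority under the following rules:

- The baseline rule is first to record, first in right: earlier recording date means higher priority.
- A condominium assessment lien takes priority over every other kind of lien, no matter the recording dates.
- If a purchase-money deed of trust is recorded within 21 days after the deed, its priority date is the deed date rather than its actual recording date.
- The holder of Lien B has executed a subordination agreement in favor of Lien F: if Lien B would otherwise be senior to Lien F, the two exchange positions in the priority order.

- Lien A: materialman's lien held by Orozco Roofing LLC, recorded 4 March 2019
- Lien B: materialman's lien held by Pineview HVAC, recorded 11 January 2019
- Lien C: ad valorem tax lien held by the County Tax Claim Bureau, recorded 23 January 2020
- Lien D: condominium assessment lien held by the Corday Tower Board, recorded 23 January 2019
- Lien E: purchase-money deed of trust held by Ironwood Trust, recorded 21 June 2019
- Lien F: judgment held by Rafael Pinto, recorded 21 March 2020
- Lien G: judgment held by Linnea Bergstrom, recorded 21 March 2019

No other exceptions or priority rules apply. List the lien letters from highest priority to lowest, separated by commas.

D, F, A, G, E, C, B

Effective dates after the stated exceptions: E's effective date is the deed date, 13 June 2019.
As a condominium assessment lien, D is senior to every other lien.
Remaining liens by effective date: B (11 January 2019), A (4 March 2019), G (21 March 2019), E (13 June 2019), C (23 January 2020), F (21 March 2020).
Because B would otherwise rank above F, the subordination swaps them.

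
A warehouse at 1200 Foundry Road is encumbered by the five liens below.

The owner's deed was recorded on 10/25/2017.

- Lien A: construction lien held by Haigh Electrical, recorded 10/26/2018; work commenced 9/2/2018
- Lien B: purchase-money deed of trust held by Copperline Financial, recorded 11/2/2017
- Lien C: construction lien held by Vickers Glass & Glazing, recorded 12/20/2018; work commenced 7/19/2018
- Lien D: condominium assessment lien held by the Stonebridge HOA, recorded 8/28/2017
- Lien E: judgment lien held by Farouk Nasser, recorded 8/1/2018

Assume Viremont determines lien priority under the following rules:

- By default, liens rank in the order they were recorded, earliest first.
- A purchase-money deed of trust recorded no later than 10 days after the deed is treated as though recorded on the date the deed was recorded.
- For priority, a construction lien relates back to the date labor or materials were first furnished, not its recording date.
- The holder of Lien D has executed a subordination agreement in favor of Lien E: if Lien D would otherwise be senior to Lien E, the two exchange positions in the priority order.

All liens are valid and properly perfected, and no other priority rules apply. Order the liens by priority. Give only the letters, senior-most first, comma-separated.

E, B, C, D, A

Adjusting effective dates: A's effective date is 9/2/2018, when work began; B was recorded within the 10-day window, so its effective date is the deed date 10/25/2017; C's effective date is 7/19/2018, when work began.
Sorted by effective date: D (8/28/2017), B (10/25/2017), C (7/19/2018), E (8/1/2018), A (9/2/2018).
The subordination applies — D was senior to E — so D and E swap.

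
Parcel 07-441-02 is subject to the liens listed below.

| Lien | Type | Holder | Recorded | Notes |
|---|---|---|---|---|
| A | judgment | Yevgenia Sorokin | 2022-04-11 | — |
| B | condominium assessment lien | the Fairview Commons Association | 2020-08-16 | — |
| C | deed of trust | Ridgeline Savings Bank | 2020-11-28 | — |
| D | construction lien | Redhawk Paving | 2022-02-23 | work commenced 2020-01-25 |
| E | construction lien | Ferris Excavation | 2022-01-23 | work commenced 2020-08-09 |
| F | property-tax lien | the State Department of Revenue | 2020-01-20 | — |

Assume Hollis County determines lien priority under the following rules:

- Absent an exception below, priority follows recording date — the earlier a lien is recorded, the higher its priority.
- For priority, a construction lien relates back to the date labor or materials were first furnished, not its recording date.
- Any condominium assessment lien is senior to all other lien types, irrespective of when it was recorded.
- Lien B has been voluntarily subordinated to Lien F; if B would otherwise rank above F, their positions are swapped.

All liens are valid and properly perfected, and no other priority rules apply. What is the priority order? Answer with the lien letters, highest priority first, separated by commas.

F, B, D, E, C, A

Effective dates: D is treated as recorded 2020-01-25, the work-commencement date; E relates back to 2020-08-09 (work commenced).
B is a condominium assessment lien and takes priority over every other lien.
The other liens, earliest effective date first: F (2020-01-20), D (2020-01-25), E (2020-08-09), C (2020-11-28), A (2022-04-11).
The subordination applies — B was senior to F — so B and F swap.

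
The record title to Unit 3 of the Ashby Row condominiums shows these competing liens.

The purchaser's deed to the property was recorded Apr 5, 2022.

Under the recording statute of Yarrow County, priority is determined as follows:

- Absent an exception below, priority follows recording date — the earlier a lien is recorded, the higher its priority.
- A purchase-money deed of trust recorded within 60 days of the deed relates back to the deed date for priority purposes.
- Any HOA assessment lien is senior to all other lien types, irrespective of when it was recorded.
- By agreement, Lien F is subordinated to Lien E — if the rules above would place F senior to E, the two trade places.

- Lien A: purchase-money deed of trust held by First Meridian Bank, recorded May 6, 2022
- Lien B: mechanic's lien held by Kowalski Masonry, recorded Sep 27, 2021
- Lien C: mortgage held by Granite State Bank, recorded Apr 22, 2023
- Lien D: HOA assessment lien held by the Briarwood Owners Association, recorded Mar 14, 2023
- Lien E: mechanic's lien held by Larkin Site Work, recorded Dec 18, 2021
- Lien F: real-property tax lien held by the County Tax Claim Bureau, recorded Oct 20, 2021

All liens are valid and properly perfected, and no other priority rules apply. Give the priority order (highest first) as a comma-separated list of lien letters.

D, B, E, F, A, C

Adjusting effective dates: A's effective date is the deed date, Apr 5, 2022.
D is an HOA assessment lien, so it outranks all other liens regardless of date.
Remaining liens by effective date: B (Sep 27, 2021), F (Oct 20, 2021), E (Dec 18, 2021), A (Apr 5, 2022), C (Apr 22, 2023).
F would otherwise be senior to E, so under the subordination agreement F and E exchange positions.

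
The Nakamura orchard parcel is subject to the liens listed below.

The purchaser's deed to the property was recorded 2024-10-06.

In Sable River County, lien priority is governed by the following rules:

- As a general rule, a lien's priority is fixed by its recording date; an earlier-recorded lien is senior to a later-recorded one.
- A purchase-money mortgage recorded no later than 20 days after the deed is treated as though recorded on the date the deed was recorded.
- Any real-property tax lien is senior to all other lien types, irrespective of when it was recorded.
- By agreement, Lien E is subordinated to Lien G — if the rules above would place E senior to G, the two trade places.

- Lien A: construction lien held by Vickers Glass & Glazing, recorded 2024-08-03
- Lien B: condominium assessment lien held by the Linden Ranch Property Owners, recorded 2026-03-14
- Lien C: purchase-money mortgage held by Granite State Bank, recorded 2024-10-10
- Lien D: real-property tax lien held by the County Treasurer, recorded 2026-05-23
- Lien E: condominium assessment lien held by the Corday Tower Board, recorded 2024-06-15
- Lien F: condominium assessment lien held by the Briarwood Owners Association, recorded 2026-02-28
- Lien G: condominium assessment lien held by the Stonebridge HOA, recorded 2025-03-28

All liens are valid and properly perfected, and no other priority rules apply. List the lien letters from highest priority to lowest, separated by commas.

D, G, A, C, E, F, B

Adjusting effective dates: C was recorded within the 20-day window, so its effective date is the deed date 2024-10-06.
As a real-property tax lien, D is senior to every other lien.
Among the remaining liens, by effective date: E (2024-06-15), A (2024-08-03), C (2024-10-06), G (2025-03-28), F (2026-02-28), B (2026-03-14).
E is senior to G before the subordination, so the two trade places.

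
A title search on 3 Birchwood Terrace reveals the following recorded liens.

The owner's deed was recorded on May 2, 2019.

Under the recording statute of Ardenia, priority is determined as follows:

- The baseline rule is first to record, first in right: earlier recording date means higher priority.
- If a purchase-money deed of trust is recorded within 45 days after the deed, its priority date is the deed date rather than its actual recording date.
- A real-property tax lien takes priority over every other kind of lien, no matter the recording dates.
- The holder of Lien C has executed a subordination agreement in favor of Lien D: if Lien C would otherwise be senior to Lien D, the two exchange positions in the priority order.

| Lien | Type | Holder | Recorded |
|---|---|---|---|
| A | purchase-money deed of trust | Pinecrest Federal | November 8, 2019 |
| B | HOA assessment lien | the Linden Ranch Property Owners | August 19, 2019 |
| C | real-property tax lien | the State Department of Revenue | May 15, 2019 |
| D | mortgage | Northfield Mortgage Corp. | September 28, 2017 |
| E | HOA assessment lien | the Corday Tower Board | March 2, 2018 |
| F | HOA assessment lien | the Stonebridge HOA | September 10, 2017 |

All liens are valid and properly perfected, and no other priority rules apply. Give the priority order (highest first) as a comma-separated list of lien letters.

Effective dates after the stated exceptions: A was recorded 190 days after the deed, outside the 45-day window, so it keeps its recording date.
As a real-property tax lien, C is senior to every other lien.
Among the remaining liens, by effective date: F (September 10, 2017), D (September 28, 2017), E (March 2, 2018), B (August 19, 2019), A (November 8, 2019).
C is senior to D before the subordination, so the two trade places.

D, F, C, E, B, A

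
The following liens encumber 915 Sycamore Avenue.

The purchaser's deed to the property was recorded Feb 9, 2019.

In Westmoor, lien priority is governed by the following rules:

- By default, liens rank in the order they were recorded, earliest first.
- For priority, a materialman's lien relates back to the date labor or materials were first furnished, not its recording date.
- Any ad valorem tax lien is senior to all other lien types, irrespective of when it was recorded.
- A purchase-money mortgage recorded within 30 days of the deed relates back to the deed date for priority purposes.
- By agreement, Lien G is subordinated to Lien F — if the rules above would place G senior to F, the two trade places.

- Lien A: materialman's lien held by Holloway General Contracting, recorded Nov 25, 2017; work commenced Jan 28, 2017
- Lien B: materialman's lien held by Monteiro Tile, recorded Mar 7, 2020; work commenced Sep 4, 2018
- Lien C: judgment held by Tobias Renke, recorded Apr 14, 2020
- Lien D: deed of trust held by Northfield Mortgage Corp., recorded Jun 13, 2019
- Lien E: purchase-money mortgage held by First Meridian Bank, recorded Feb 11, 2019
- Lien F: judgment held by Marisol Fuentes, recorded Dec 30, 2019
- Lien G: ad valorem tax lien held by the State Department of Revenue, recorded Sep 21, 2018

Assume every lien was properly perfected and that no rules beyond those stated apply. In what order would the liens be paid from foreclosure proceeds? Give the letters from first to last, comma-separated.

First, effective dates: A relates back to Jan 28, 2017 (work commenced); B relates back to Sep 4, 2018 (work commenced); E was recorded within the 30-day window, so its effective date is the deed date Feb 9, 2019.
G is an ad valorem tax lien and takes priority over every other lien.
Remaining liens by effective date: A (Jan 28, 2017), B (Sep 4, 2018), E (Feb 9, 2019), D (Jun 13, 2019), F (Dec 30, 2019), C (Apr 14, 2020).
Because G would otherwise rank above F, the subordination swaps them.

F, A, B, E, D, G, C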